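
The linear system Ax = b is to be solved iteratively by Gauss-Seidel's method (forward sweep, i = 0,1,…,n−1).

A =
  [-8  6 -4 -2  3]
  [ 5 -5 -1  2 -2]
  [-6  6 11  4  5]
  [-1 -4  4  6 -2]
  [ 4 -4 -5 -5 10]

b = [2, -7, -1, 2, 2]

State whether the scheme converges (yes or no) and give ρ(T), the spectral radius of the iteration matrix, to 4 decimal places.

no, ρ = 1.4160

A = D + L + U where D = diag(-8, -5, 11, 6, 10).
Gauss-Seidel: T = -(D+L)⁻¹U, row 0 first, T[0,2] = -(-4)/(-8) = -0.5000; later rows by forward substitution.
  T[0,:] = [+0.0000, +0.7500, -0.5000, -0.2500, +0.3750]
  T[1,:] = [+0.0000, +0.7500, -0.7000, +0.1500, -0.0250]
  T[2,:] = [+0.0000, -0.0000, +0.1091, -0.5818, -0.2364]
  T[3,:] = [+0.0000, +0.6250, -0.6227, +0.4462, +0.5367]
  T[4,:] = [+0.0000, +0.3125, -0.3368, +0.0922, -0.0098]
|roots of det(T-λI)|: 1.4160, 0.2497, 0.2497, 0.0824, 0.0000.
ρ(T) = max|λ| = 1.4160; 1.4160 > 1: divergent.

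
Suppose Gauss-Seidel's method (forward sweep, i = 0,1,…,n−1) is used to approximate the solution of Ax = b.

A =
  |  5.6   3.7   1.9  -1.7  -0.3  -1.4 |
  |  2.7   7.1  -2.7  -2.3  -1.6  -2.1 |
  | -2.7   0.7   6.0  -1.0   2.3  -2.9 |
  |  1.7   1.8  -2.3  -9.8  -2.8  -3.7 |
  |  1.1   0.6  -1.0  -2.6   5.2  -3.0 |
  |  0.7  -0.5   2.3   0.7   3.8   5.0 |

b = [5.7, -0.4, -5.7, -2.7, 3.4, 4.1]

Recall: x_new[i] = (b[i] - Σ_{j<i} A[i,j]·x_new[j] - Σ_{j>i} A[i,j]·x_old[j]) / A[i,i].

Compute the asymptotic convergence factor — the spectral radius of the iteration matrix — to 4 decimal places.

Split A = D + L + U, D = diag(5.6, 7.1, 6, -9.8, 5.2, 5).
T_GS = -(D+L)⁻¹U: row 0 first, T[0,1] = -(3.7)/(5.6) = -0.6607; later rows by forward substitution.
  T[0,:] = [+0.0000, -0.6607, -0.3393, +0.3036, +0.0536, +0.2500]
  T[1,:] = [+0.0000, +0.2513, +0.5093, +0.2085, +0.2050, +0.2007]
  T[2,:] = [+0.0000, -0.3266, -0.2121, +0.2789, -0.3831, +0.5724]
  T[3,:] = [+0.0000, +0.0082, +0.0845, +0.0255, -0.1489, -0.4317]
  T[4,:] = [+0.0000, +0.0521, +0.0145, -0.0219, -0.1831, +0.3951]
  T[5,:] = [+0.0000, +0.2272, +0.1732, -0.1369, +0.3492, -0.5181]
|roots of det(T-λI)|: 0.8960, 0.3580, 0.3580, 0.1906, 0.0442, 0.0000.
ρ(T) = max|λ| = 0.8960; 0.8960 < 1, so it converges for any x₀.

0.8960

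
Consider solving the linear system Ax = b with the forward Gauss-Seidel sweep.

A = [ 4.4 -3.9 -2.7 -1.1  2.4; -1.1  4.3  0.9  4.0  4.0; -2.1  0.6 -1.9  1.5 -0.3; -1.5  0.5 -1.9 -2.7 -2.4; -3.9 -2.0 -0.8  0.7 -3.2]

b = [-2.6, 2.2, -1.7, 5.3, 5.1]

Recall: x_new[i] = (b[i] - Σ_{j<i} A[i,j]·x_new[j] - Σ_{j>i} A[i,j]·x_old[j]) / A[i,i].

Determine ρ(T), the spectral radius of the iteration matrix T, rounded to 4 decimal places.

Diagonal D = diag(4.4, 4.3, -1.9, -2.7, -3.2); L, U strict lower/upper.
GS T = -(D+L)⁻¹U: row 0 first, T[0,2] = -(-2.7)/(4.4) = +0.6136; later rows by forward substitution.
  T[0,:] = [+0.0000  +0.8864  +0.6136  +0.2500  -0.5455]
  T[1,:] = [+0.0000  +0.2267  -0.0523  -0.8663  -1.0698]
  T[2,:] = [+0.0000  -0.9081  -0.6948  +0.2396  +0.1072]
  T[3,:] = [+0.0000  +0.1886  +0.1383  -0.4679  -0.8594]
  T[4,:] = [+0.0000  -0.9537  -0.5112  +0.0745  +1.1186]
moduli |λ_i(T)| = 1.4793, 1.1060, 0.4210, 0.2303, 0.0000.
spectral radius ρ = 1.4793; 1.4793 > 1: divergent.

1.4793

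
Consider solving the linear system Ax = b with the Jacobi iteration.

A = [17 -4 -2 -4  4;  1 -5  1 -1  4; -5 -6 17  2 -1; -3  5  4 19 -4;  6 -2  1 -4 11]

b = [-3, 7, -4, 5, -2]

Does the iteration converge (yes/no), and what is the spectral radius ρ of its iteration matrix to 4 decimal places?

Write A = D+L+U with D = diag(17, -5, 17, 19, 11).
Jacobi: T = -D⁻¹(L+U), T[4,0] = -(6)/(11) = -0.5455; T[4,4] = 0.
  T[0,:] = [+0.0000 +0.2353 +0.1176 +0.2353 -0.2353]
  T[1,:] = [+0.2000 +0.0000 +0.2000 -0.2000 +0.8000]
  T[2,:] = [+0.2941 +0.3529 +0.0000 -0.1176 +0.0588]
  T[3,:] = [+0.1579 -0.2632 -0.2105 +0.0000 +0.2105]
  T[4,:] = [-0.5455 +0.1818 -0.0909 +0.3636 +0.0000]
|eigenvalues of T|: 0.9010, 0.5540, 0.5540, 0.2715, 0.2224.
ρ = 0.9010; 0.9010 < 1: convergent.

yes, ρ = 0.9010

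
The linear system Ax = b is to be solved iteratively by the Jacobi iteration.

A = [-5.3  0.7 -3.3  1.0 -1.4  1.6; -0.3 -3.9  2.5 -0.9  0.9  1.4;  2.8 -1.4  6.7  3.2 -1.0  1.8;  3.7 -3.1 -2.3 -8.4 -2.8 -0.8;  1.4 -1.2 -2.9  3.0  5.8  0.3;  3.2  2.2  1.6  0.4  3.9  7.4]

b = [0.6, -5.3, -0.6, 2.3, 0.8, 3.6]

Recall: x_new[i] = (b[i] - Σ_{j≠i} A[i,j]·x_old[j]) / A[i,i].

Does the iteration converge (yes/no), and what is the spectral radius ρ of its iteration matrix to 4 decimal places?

Write A = D+L+U with D = diag(-5.3, -3.9, 6.7, -8.4, 5.8, 7.4).
Jacobi T = -D⁻¹(L+U): T[5,4] = -(3.9)/(7.4) = -0.5270; T[5,5] = 0.
  T[0,:] = [+0.0000  +0.1321  -0.6226  +0.1887  -0.2642  +0.3019]
  T[1,:] = [-0.0769  +0.0000  +0.6410  -0.2308  +0.2308  +0.3590]
  T[2,:] = [-0.4179  +0.2090  +0.0000  -0.4776  +0.1493  -0.2687]
  T[3,:] = [+0.4405  -0.3690  -0.2738  +0.0000  -0.3333  -0.0952]
  T[4,:] = [-0.2414  +0.2069  +0.5000  -0.5172  +0.0000  -0.0517]
  T[5,:] = [-0.4324  -0.2973  -0.2162  -0.0541  -0.5270  +0.0000]
moduli |λ_i(T)| = 1.2904, 0.6486, 0.6486, 0.5199, 0.5199, 0.1934.
spectral radius ρ = 1.2904; 1.2904 > 1 ⇒ diverges.

no, ρ = 1.2904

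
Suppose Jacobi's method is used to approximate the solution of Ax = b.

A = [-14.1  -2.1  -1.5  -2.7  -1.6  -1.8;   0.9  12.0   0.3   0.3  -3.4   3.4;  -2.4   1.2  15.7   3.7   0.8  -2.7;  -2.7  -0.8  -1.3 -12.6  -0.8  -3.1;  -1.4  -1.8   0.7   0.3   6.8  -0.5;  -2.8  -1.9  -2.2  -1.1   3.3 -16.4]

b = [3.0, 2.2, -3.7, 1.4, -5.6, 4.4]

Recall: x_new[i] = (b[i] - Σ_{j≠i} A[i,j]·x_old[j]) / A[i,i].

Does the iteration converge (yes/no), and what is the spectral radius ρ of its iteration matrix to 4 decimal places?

yes, ρ = 0.5072

Write A = D+L+U with D = diag(-14.1, 12, 15.7, -12.6, 6.8, -16.4).
Jacobi T = -D⁻¹(L+U): T[0,2] = -(-1.5)/(-14.1) = -0.1064; T[0,0] = 0.
  T[0,:] = [+0.0000 -0.1489 -0.1064 -0.1915 -0.1135 -0.1277]
  T[1,:] = [-0.0750 +0.0000 -0.0250 -0.0250 +0.2833 -0.2833]
  T[2,:] = [+0.1529 -0.0764 +0.0000 -0.2357 -0.0510 +0.1720]
  T[3,:] = [-0.2143 -0.0635 -0.1032 +0.0000 -0.0635 -0.2460]
  T[4,:] = [+0.2059 +0.2647 -0.1029 -0.0441 +0.0000 +0.0735]
  T[5,:] = [-0.1707 -0.1159 -0.1341 -0.0671 +0.2012 +0.0000]
|λ(T)| sorted: 0.5072, 0.2865, 0.2865, 0.2001, 0.1397, 0.1397.
ρ(T) = max|λ| = 0.5072; 0.5072 < 1 ⇒ converges.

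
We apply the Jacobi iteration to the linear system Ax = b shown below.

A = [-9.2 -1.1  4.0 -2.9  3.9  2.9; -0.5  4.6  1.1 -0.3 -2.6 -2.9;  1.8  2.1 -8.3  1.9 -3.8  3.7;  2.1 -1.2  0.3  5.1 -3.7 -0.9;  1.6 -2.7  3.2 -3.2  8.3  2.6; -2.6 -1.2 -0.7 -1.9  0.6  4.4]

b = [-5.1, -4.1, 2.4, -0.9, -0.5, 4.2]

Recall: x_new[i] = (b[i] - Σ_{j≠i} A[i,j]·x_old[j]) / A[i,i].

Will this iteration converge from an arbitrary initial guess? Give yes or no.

Write A = D+L+U with D = diag(-9.2, 4.6, -8.3, 5.1, 8.3, 4.4).
Jacobi: T = -D⁻¹(L+U), T[2,3] = -(1.9)/(-8.3) = +0.2289; T[2,2] = 0.
  T[0,:] = [+0.0000 -0.1196 +0.4348 -0.3152 +0.4239 +0.3152]
  T[1,:] = [+0.1087 +0.0000 -0.2391 +0.0652 +0.5652 +0.6304]
  T[2,:] = [+0.2169 +0.2530 +0.0000 +0.2289 -0.4578 +0.4458]
  T[3,:] = [-0.4118 +0.2353 -0.0588 +0.0000 +0.7255 +0.1765]
  T[4,:] = [-0.1928 +0.3253 -0.3855 +0.3855 +0.0000 -0.3133]
  T[5,:] = [+0.5909 +0.2727 +0.1591 +0.4318 -0.1364 +0.0000]
|eigenvalues of T|: 1.1405, 0.8736, 0.8736, 0.3950, 0.3950, 0.0094.
spectral radius ρ = 1.1405; 1.1405 > 1, so it fails to converge.

no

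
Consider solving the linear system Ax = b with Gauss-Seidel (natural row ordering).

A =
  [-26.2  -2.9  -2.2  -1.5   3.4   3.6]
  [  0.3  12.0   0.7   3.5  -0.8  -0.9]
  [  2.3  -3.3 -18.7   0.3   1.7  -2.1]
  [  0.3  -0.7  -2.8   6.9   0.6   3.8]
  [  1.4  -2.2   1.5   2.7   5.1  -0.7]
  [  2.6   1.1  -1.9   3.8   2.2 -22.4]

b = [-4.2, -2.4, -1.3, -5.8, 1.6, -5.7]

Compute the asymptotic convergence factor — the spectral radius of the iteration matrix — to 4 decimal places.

A = D + L + U where D = diag(-26.2, 12, -18.7, 6.9, 5.1, -22.4).
T_GS = -(D+L)⁻¹U: row 0 first, T[0,4] = -(3.4)/(-26.2) = +0.1298; later rows by forward substitution.
  T[0,:] = [+0.0000, -0.1107, -0.0840, -0.0573, +0.1298, +0.1374]
  T[1,:] = [+0.0000, +0.0028, -0.0562, -0.2902, +0.0634, +0.0716]
  T[2,:] = [+0.0000, -0.0141, -0.0004, +0.0602, +0.0957, -0.1080]
  T[3,:] = [+0.0000, -0.0006, -0.0022, -0.0025, -0.0473, -0.5933]
  T[4,:] = [+0.0000, +0.0361, +0.0001, -0.1259, -0.0113, +0.4763]
  T[5,:] = [+0.0000, -0.0081, -0.0128, -0.0388, +0.0009, -0.0252]
|eigenvalues of T|: 0.1864, 0.1151, 0.1151, 0.0797, 0.0007, 0.0000.
spectral radius ρ = 0.1864; 0.1864 < 1, so it converges for any x₀.

0.1864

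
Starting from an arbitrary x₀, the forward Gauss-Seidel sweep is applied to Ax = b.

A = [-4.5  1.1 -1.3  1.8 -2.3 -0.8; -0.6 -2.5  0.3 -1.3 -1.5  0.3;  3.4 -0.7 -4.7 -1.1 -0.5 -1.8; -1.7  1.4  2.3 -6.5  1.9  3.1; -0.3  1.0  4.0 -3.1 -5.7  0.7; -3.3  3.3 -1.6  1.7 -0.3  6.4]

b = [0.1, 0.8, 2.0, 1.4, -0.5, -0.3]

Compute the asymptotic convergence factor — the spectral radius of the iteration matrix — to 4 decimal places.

1.2430

A = D + L + U where D = diag(-4.5, -2.5, -4.7, -6.5, -5.7, 6.4).
Gauss-Seidel: T = -(D+L)⁻¹U, row 0 first, T[0,4] = -(-2.3)/(-4.5) = -0.5111; later rows by forward substitution.
  T[0,:] = [+0.0000  +0.2444  -0.2889  +0.4000  -0.5111  -0.1778]
  T[1,:] = [+0.0000  -0.0587  +0.1893  -0.6160  -0.4773  +0.1627]
  T[2,:] = [+0.0000  +0.1856  -0.2372  +0.1471  -0.4050  -0.5358]
  T[3,:] = [+0.0000  -0.0109  +0.0324  -0.1853  +0.1799  +0.3689]
  T[4,:] = [+0.0000  +0.1130  -0.1356  +0.0748  -0.4389  -0.4159]
  T[5,:] = [+0.0000  +0.2109  -0.3208  +0.6134  -0.1870  -0.4270]
|roots of det(T-λI)|: 1.2430, 0.2026, 0.1960, 0.1960, 0.0131, 0.0000.
spectral radius ρ = 1.2430; 1.2430 > 1: divergent.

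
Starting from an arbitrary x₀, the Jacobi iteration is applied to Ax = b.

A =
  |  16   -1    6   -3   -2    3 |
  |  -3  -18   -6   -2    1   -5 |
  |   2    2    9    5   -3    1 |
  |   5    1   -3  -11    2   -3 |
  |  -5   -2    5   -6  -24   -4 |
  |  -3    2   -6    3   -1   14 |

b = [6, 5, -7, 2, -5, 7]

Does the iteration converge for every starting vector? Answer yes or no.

yes

Split A = D + L + U, D = diag(16, -18, 9, -11, -24, 14).
Jacobi: T = -D⁻¹(L+U), T[2,5] = -(1)/(9) = -0.1111; T[2,2] = 0.
  T[0,:] = [+0.0000  +0.0625  -0.3750  +0.1875  +0.1250  -0.1875]
  T[1,:] = [-0.1667  +0.0000  -0.3333  -0.1111  +0.0556  -0.2778]
  T[2,:] = [-0.2222  -0.2222  +0.0000  -0.5556  +0.3333  -0.1111]
  T[3,:] = [+0.4545  +0.0909  -0.2727  +0.0000  +0.1818  -0.2727]
  T[4,:] = [-0.2083  -0.0833  +0.2083  -0.2500  +0.0000  -0.1667]
  T[5,:] = [+0.2143  -0.1429  +0.4286  -0.2143  +0.0714  +0.0000]
|λ(T)| sorted: 0.8290, 0.3777, 0.3777, 0.1847, 0.1847, 0.1254.
spectral radius ρ = 0.8290; 0.8290 < 1 ⇒ converges.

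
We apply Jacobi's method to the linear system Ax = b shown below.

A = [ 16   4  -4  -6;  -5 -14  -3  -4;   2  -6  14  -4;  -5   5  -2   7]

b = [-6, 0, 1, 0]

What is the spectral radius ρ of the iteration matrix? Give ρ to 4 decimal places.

Split A = D + L + U, D = diag(16, -14, 14, 7).
T_J = -D⁻¹(L+U): T[2,1] = -(-6)/(14) = +0.4286; T[2,2] = 0.
  T[0,:] = [+0.0000, -0.2500, +0.2500, +0.3750]
  T[1,:] = [-0.3571, +0.0000, -0.2143, -0.2857]
  T[2,:] = [-0.1429, +0.4286, +0.0000, +0.2857]
  T[3,:] = [+0.7143, -0.7143, +0.2857, +0.0000]
moduli |λ_i(T)| = 0.8341, 0.4832, 0.3166, 0.0343.
ρ = 0.8341; 0.8341 < 1: convergent.

0.8341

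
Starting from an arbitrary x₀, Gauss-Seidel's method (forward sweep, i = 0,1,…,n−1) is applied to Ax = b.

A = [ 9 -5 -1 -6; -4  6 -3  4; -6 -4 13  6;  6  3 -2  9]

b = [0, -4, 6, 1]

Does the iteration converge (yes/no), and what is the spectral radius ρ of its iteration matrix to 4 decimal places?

yes, ρ = 0.8790

Diagonal D = diag(9, 6, 13, 9); L, U strict lower/upper.
T_GS = -(D+L)⁻¹U: row 0 first, T[0,3] = -(-6)/(9) = +0.6667; later rows by forward substitution.
  T[0,:] = [+0.0000, +0.5556, +0.1111, +0.6667]
  T[1,:] = [+0.0000, +0.3704, +0.5741, -0.2222]
  T[2,:] = [+0.0000, +0.3704, +0.2279, -0.2222]
  T[3,:] = [+0.0000, -0.4115, -0.2148, -0.4198]
|λ(T)| sorted: 0.8790, 0.5097, 0.1907, 0.0000.
spectral radius ρ = 0.8790; 0.8790 < 1, so it converges for any x₀.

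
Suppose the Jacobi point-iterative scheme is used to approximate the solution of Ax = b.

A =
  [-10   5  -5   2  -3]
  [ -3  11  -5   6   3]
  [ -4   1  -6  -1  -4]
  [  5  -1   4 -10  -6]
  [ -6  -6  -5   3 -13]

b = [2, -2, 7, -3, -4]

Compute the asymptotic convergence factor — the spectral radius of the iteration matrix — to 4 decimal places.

Diagonal D = diag(-10, 11, -6, -10, -13); L, U strict lower/upper.
Jacobi T = -D⁻¹(L+U): T[2,1] = -(1)/(-6) = +0.1667; T[2,2] = 0.
  T[0,:] = [+0.0000, +0.5000, -0.5000, +0.2000, -0.3000]
  T[1,:] = [+0.2727, +0.0000, +0.4545, -0.5455, -0.2727]
  T[2,:] = [-0.6667, +0.1667, +0.0000, -0.1667, -0.6667]
  T[3,:] = [+0.5000, -0.1000, +0.4000, +0.0000, -0.6000]
  T[4,:] = [-0.4615, -0.4615, -0.3846, +0.2308, +0.0000]
|λ(T)| sorted: 1.1245, 0.7155, 0.7155, 0.4866, 0.4479.
spectral radius ρ = 1.1245; 1.1245 > 1, so it fails to converge.

1.1245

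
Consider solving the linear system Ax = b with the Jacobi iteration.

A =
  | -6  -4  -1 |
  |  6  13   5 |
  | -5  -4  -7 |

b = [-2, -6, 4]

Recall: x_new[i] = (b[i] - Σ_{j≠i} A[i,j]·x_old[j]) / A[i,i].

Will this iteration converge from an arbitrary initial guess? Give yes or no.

Diagonal D = diag(-6, 13, -7); L, U strict lower/upper.
Jacobi: T = -D⁻¹(L+U), T[2,0] = -(-5)/(-7) = -0.7143; T[2,2] = 0.
  T[0,:] = [+0.0000, -0.6667, -0.1667]
  T[1,:] = [-0.4615, +0.0000, -0.3846]
  T[2,:] = [-0.7143, -0.5714, +0.0000]
eigenvalue magnitudes: 0.9421, 0.4910, 0.4910.
ρ(T) = max|λ| = 0.9421; 0.9421 < 1, so it converges for any x₀.

yes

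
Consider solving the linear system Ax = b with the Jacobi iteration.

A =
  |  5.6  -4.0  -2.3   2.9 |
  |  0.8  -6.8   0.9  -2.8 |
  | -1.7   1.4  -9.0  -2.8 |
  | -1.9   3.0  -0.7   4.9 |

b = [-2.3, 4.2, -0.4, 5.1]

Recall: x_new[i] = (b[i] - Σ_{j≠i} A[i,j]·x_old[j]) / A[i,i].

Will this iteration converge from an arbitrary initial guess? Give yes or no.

Diagonal D = diag(5.6, -6.8, -9, 4.9); L, U strict lower/upper.
Jacobi: T = -D⁻¹(L+U), T[0,1] = -(-4)/(5.6) = +0.7143; T[0,0] = 0.
  T[0,:] = [+0.0000, +0.7143, +0.4107, -0.5179]
  T[1,:] = [+0.1176, +0.0000, +0.1324, -0.4118]
  T[2,:] = [-0.1889, +0.1556, +0.0000, -0.3111]
  T[3,:] = [+0.3878, -0.6122, +0.1429, +0.0000]
|roots of det(T-λI)|: 0.5317, 0.4431, 0.4431, 0.1310.
ρ = 0.5317; 0.5317 < 1: convergent.

yes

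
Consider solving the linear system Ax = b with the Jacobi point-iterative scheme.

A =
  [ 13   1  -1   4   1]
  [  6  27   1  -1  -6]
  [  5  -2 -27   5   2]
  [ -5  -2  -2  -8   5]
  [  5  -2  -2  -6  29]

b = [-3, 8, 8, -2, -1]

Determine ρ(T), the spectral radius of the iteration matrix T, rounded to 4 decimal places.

0.6068

Let D = diag(13, 27, -27, -8, 29); L, U the strict triangles.
Jacobi: T = -D⁻¹(L+U), T[0,1] = -(1)/(13) = -0.0769; T[0,0] = 0.
  T[0,:] = [+0.0000 -0.0769 +0.0769 -0.3077 -0.0769]
  T[1,:] = [-0.2222 +0.0000 -0.0370 +0.0370 +0.2222]
  T[2,:] = [+0.1852 -0.0741 +0.0000 +0.1852 +0.0741]
  T[3,:] = [-0.6250 -0.2500 -0.2500 +0.0000 +0.6250]
  T[4,:] = [-0.1724 +0.0690 +0.0690 +0.2069 +0.0000]
eigenvalue magnitudes: 0.6068, 0.4686, 0.2805, 0.0975, 0.0975.
ρ = 0.6068; 0.6068 < 1, so it converges for any x₀.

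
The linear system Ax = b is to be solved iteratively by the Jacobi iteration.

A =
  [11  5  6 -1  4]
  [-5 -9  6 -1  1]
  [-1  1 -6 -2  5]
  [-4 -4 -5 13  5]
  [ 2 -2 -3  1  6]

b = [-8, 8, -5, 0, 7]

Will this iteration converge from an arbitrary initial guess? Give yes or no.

no

Split A = D + L + U, D = diag(11, -9, -6, 13, 6).
Jacobi T = -D⁻¹(L+U): T[2,4] = -(5)/(-6) = +0.8333; T[2,2] = 0.
  T[0,:] = [+0.0000 -0.4545 -0.5455 +0.0909 -0.3636]
  T[1,:] = [-0.5556 +0.0000 +0.6667 -0.1111 +0.1111]
  T[2,:] = [-0.1667 +0.1667 +0.0000 -0.3333 +0.8333]
  T[3,:] = [+0.3077 +0.3077 +0.3846 +0.0000 -0.3846]
  T[4,:] = [-0.3333 +0.3333 +0.5000 -0.1667 +0.0000]
|roots of det(T-λI)|: 1.2417, 0.4675, 0.4675, 0.2740, 0.2740.
ρ(T) = max|λ| = 1.2417; 1.2417 > 1, so it fails to converge.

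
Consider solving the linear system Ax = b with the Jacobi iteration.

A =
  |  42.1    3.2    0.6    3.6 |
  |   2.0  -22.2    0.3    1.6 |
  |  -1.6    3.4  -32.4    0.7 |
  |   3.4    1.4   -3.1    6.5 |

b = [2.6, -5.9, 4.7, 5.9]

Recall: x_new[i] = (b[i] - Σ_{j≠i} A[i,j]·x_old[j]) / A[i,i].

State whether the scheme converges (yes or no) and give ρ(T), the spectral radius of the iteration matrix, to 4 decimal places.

yes, ρ = 0.2656

Let D = diag(42.1, -22.2, -32.4, 6.5); L, U the strict triangles.
Jacobi: T = -D⁻¹(L+U), T[0,1] = -(3.2)/(42.1) = -0.0760; T[0,0] = 0.
  T[0,:] = [+0.0000 -0.0760 -0.0143 -0.0855]
  T[1,:] = [+0.0901 +0.0000 +0.0135 +0.0721]
  T[2,:] = [-0.0494 +0.1049 +0.0000 +0.0216]
  T[3,:] = [-0.5231 -0.2154 +0.4769 +0.0000]
|λ(T)| sorted: 0.2656, 0.2010, 0.2010, 0.0165.
ρ(T) = max|λ| = 0.2656; 0.2656 < 1, so it converges for any x₀.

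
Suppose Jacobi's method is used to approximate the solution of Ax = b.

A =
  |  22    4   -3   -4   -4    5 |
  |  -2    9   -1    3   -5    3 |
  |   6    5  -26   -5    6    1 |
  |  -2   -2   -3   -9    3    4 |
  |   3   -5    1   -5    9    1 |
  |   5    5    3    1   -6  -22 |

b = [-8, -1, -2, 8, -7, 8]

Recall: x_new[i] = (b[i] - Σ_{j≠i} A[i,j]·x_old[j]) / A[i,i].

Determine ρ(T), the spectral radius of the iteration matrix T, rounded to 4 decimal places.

0.9236

Diagonal D = diag(22, 9, -26, -9, 9, -22); L, U strict lower/upper.
T_J = -D⁻¹(L+U): T[2,5] = -(1)/(-26) = +0.0385; T[2,2] = 0.
  T[0,:] = [+0.0000 -0.1818 +0.1364 +0.1818 +0.1818 -0.2273]
  T[1,:] = [+0.2222 +0.0000 +0.1111 -0.3333 +0.5556 -0.3333]
  T[2,:] = [+0.2308 +0.1923 +0.0000 -0.1923 +0.2308 +0.0385]
  T[3,:] = [-0.2222 -0.2222 -0.3333 +0.0000 +0.3333 +0.4444]
  T[4,:] = [-0.3333 +0.5556 -0.1111 +0.5556 +0.0000 -0.1111]
  T[5,:] = [+0.2273 +0.2273 +0.1364 +0.0455 -0.2727 +0.0000]
moduli |λ_i(T)| = 0.9236, 0.4550, 0.3757, 0.3757, 0.1787, 0.0027.
ρ = 0.9236; 0.9236 < 1, so it converges for any x₀.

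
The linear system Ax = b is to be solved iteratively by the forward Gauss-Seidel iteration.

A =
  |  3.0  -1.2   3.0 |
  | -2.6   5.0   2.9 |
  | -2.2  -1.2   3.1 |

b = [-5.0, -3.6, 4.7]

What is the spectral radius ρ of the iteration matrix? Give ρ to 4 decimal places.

0.6883

Let D = diag(3, 5, 3.1); L, U the strict triangles.
Gauss-Seidel: T = -(D+L)⁻¹U, row 0 first, T[0,2] = -(3)/(3) = -1.0000; later rows by forward substitution.
  T[0,:] = [+0.0000 +0.4000 -1.0000]
  T[1,:] = [+0.0000 +0.2080 -1.1000]
  T[2,:] = [+0.0000 +0.3644 -1.1355]
eigenvalue magnitudes: 0.6883, 0.2392, 0.0000.
ρ = 0.6883; 0.6883 < 1, so it converges for any x₀.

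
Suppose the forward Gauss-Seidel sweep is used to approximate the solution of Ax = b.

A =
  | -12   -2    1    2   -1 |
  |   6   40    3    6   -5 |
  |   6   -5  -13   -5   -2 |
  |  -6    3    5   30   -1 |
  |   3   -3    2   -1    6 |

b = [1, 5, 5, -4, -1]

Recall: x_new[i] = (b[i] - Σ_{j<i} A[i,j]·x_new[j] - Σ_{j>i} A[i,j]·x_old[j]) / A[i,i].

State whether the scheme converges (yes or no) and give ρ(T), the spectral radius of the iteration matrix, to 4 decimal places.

Split A = D + L + U, D = diag(-12, 40, -13, 30, 6).
T_GS = -(D+L)⁻¹U: row 0 first, T[0,4] = -(-1)/(-12) = -0.0833; later rows by forward substitution.
  T[0,:] = [+0.0000 -0.1667 +0.0833 +0.1667 -0.0833]
  T[1,:] = [+0.0000 +0.0250 -0.0875 -0.1750 +0.1375]
  T[2,:] = [+0.0000 -0.0865 +0.0721 -0.2404 -0.2452]
  T[3,:] = [+0.0000 -0.0214 +0.0134 +0.0909 +0.0438]
  T[4,:] = [+0.0000 +0.1211 -0.1072 -0.0756 +0.1994]
|eigenvalues of T|: 0.3785, 0.0726, 0.0540, 0.0540, 0.0000.
ρ = 0.3785; 0.3785 < 1: convergent.

yes, ρ = 0.3785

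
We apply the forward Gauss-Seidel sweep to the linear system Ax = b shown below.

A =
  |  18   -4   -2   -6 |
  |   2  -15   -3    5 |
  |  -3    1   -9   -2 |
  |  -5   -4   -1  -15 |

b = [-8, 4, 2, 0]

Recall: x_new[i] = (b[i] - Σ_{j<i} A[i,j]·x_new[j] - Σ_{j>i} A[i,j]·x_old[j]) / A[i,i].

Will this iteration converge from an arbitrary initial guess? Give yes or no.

Split A = D + L + U, D = diag(18, -15, -9, -15).
GS T = -(D+L)⁻¹U: row 0 first, T[0,2] = -(-2)/(18) = +0.1111; later rows by forward substitution.
  T[0,:] = [+0.0000  +0.2222  +0.1111  +0.3333]
  T[1,:] = [+0.0000  +0.0296  -0.1852  +0.3778]
  T[2,:] = [+0.0000  -0.0708  -0.0576  -0.2914]
  T[3,:] = [+0.0000  -0.0773  +0.0162  -0.1924]
|eigenvalues of T|: 0.1845, 0.1336, 0.1336, 0.0000.
ρ = 0.1845; 0.1845 < 1, so it converges for any x₀.

yes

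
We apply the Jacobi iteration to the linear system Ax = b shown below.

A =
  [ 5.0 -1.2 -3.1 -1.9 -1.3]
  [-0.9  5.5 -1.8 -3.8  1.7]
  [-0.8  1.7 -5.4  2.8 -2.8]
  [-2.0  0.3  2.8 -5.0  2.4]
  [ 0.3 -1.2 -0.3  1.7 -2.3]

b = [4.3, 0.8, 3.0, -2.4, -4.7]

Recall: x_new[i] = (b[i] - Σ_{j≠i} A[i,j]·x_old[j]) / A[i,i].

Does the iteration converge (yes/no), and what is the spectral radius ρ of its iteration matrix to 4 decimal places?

A = D + L + U where D = diag(5, 5.5, -5.4, -5, -2.3).
Jacobi: T = -D⁻¹(L+U), T[2,4] = -(-2.8)/(-5.4) = -0.5185; T[2,2] = 0.
  T[0,:] = [+0.0000, +0.2400, +0.6200, +0.3800, +0.2600]
  T[1,:] = [+0.1636, +0.0000, +0.3273, +0.6909, -0.3091]
  T[2,:] = [-0.1481, +0.3148, +0.0000, +0.5185, -0.5185]
  T[3,:] = [-0.4000, +0.0600, +0.5600, +0.0000, +0.4800]
  T[4,:] = [+0.1304, -0.5217, -0.1304, +0.7391, +0.0000]
|roots of det(T-λI)|: 1.1506, 0.6370, 0.5631, 0.5631, 0.2272.
spectral radius ρ = 1.1506; 1.1506 > 1: divergent.

no, ρ = 1.1506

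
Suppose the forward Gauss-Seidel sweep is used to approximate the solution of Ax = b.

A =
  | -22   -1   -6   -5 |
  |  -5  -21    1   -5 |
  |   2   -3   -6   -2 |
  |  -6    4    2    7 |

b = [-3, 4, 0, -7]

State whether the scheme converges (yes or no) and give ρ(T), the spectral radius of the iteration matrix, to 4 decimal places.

yes, ρ = 0.3689

Let D = diag(-22, -21, -6, 7); L, U the strict triangles.
T_GS = -(D+L)⁻¹U: row 0 first, T[0,3] = -(-5)/(-22) = -0.2273; later rows by forward substitution.
  T[0,:] = [+0.0000  -0.0455  -0.2727  -0.2273]
  T[1,:] = [+0.0000  +0.0108  +0.1126  -0.1840]
  T[2,:] = [+0.0000  -0.0206  -0.1472  -0.3171]
  T[3,:] = [+0.0000  -0.0393  -0.2560  +0.0009]
moduli |λ_i(T)| = 0.3689, 0.2405, 0.0070, 0.0000.
ρ = 0.3689; 0.3689 < 1: convergent.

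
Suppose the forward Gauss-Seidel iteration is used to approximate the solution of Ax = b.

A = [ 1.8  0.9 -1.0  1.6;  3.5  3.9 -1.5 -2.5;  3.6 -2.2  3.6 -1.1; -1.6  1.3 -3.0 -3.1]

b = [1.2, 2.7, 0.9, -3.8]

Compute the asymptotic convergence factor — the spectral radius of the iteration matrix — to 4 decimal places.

1.2239

A = D + L + U where D = diag(1.8, 3.9, 3.6, -3.1).
T_GS = -(D+L)⁻¹U: row 0 first, T[0,1] = -(0.9)/(1.8) = -0.5000; later rows by forward substitution.
  T[0,:] = [+0.0000  -0.5000  +0.5556  -0.8889]
  T[1,:] = [+0.0000  +0.4487  -0.1140  +1.4387]
  T[2,:] = [+0.0000  +0.7742  -0.6252  +2.0737]
  T[3,:] = [+0.0000  -0.3030  +0.2705  -0.9447]
moduli |λ_i(T)| = 1.2239, 0.2170, 0.1142, 0.0000.
ρ(T) = max|λ| = 1.2239; 1.2239 > 1, so it fails to converge.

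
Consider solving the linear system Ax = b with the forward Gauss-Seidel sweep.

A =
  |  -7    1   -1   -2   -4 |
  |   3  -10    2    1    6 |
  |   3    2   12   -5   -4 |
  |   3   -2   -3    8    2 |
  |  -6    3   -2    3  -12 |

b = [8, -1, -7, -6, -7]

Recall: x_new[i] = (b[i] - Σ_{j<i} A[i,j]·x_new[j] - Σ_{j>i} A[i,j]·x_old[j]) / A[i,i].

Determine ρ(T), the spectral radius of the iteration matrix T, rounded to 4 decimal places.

0.6057

Let D = diag(-7, -10, 12, 8, -12); L, U the strict triangles.
Gauss-Seidel: T = -(D+L)⁻¹U, row 0 first, T[0,3] = -(-2)/(-7) = -0.2857; later rows by forward substitution.
  T[0,:] = [+0.0000, +0.1429, -0.1429, -0.2857, -0.5714]
  T[1,:] = [+0.0000, +0.0429, +0.1571, +0.0143, +0.4286]
  T[2,:] = [+0.0000, -0.0429, +0.0095, +0.4857, +0.4048]
  T[3,:] = [+0.0000, -0.0589, +0.0964, +0.2929, +0.2232]
  T[4,:] = [+0.0000, -0.0683, +0.1332, +0.1387, +0.3812]
eigenvalue magnitudes: 0.6057, 0.1479, 0.1432, 0.1160, 0.0000.
ρ(T) = max|λ| = 0.6057; 0.6057 < 1, so it converges for any x₀.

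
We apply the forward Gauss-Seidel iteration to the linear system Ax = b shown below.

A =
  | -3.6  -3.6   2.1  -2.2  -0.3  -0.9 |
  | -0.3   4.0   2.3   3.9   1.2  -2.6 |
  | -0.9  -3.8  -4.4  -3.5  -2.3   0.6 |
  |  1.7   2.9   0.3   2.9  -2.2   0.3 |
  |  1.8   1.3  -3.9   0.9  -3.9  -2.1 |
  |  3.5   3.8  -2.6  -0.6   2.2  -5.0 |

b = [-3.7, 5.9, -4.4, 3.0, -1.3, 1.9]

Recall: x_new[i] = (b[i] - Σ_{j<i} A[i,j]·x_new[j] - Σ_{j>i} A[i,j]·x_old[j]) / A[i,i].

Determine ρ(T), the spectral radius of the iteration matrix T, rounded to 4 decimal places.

Let D = diag(-3.6, 4, -4.4, 2.9, -3.9, -5); L, U the strict triangles.
Gauss-Seidel: T = -(D+L)⁻¹U, row 0 first, T[0,5] = -(-0.9)/(-3.6) = -0.2500; later rows by forward substitution.
  T[0,:] = [+0.0000  -1.0000  +0.5833  -0.6111  -0.0833  -0.2500]
  T[1,:] = [+0.0000  -0.0750  -0.5312  -1.0208  -0.3062  +0.6312]
  T[2,:] = [+0.0000  +0.2693  +0.3395  +0.2112  -0.2412  -0.3577]
  T[3,:] = [+0.0000  +0.6333  +0.1542  +1.3572  +1.1387  -0.5511]
  T[4,:] = [+0.0000  -0.6097  -0.2118  -0.5203  +0.3634  -0.2129]
  T[5,:] = [+0.0000  -1.2413  -0.2836  -1.7052  -0.1424  +0.4632]
|roots of det(T-λI)|: 1.2649, 0.9765, 0.9765, 0.3293, 0.3293, 0.0000.
ρ = 1.2649; 1.2649 > 1 ⇒ diverges.

1.2649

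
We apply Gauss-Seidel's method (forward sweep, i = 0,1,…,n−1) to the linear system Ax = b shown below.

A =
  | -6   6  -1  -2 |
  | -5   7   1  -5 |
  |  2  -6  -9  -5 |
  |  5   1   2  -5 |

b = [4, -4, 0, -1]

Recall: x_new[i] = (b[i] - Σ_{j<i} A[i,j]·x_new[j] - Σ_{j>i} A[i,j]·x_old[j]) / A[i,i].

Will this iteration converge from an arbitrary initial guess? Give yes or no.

no

A = D + L + U where D = diag(-6, 7, -9, -5).
Gauss-Seidel: T = -(D+L)⁻¹U, row 0 first, T[0,1] = -(6)/(-6) = +1.0000; later rows by forward substitution.
  T[0,:] = [+0.0000  +1.0000  -0.1667  -0.3333]
  T[1,:] = [+0.0000  +0.7143  -0.2619  +0.4762]
  T[2,:] = [+0.0000  -0.2540  +0.1376  -0.9471]
  T[3,:] = [+0.0000  +1.0413  -0.1640  -0.6169]
|λ(T)| sorted: 1.2236, 0.9181, 0.0706, 0.0000.
spectral radius ρ = 1.2236; 1.2236 > 1 ⇒ diverges.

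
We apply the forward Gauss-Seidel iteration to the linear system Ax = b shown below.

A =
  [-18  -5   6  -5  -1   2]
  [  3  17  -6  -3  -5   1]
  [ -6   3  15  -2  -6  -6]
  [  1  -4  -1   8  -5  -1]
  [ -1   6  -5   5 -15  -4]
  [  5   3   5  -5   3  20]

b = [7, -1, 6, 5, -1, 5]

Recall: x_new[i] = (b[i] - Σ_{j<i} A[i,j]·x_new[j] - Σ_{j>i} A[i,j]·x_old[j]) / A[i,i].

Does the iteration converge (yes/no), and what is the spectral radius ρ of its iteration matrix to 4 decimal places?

yes, ρ = 0.6540

Split A = D + L + U, D = diag(-18, 17, 15, 8, -15, 20).
GS T = -(D+L)⁻¹U: row 0 first, T[0,4] = -(-1)/(-18) = -0.0556; later rows by forward substitution.
  T[0,:] = [+0.0000, -0.2778, +0.3333, -0.2778, -0.0556, +0.1111]
  T[1,:] = [+0.0000, +0.0490, +0.2941, +0.2255, +0.3039, -0.0784]
  T[2,:] = [+0.0000, -0.1209, +0.0745, -0.0229, +0.3170, +0.4601]
  T[3,:] = [+0.0000, +0.0441, +0.1147, +0.1446, +0.8235, +0.1294]
  T[4,:] = [+0.0000, +0.0931, +0.1088, +0.1645, +0.2941, -0.4157]
  T[5,:] = [+0.0000, +0.0894, -0.1337, +0.0528, +0.0508, -0.0363]
|λ(T)| sorted: 0.6540, 0.3244, 0.3244, 0.1474, 0.0537, 0.0000.
spectral radius ρ = 0.6540; 0.6540 < 1, so it converges for any x₀.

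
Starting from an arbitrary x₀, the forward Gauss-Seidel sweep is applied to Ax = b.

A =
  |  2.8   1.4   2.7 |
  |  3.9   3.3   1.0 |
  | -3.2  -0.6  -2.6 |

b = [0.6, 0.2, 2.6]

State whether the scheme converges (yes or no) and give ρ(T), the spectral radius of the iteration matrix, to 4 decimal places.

Let D = diag(2.8, 3.3, -2.6); L, U the strict triangles.
T_GS = -(D+L)⁻¹U: row 0 first, T[0,1] = -(1.4)/(2.8) = -0.5000; later rows by forward substitution.
  T[0,:] = [+0.0000 -0.5000 -0.9643]
  T[1,:] = [+0.0000 +0.5909 +0.8366]
  T[2,:] = [+0.0000 +0.4790 +0.9938]
moduli |λ_i(T)| = 1.4566, 0.1280, 0.0000.
ρ = 1.4566; 1.4566 > 1: divergent.

no, ρ = 1.4566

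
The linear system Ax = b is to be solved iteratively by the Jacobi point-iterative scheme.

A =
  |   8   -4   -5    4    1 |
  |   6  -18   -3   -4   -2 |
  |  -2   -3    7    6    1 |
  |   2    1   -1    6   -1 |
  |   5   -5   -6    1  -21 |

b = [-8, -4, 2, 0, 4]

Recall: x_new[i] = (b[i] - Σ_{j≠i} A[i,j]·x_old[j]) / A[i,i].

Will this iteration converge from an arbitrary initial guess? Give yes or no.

A = D + L + U where D = diag(8, -18, 7, 6, -21).
Jacobi: T = -D⁻¹(L+U), T[4,2] = -(-6)/(-21) = -0.2857; T[4,4] = 0.
  T[0,:] = [+0.0000  +0.5000  +0.6250  -0.5000  -0.1250]
  T[1,:] = [+0.3333  +0.0000  -0.1667  -0.2222  -0.1111]
  T[2,:] = [+0.2857  +0.4286  +0.0000  -0.8571  -0.1429]
  T[3,:] = [-0.3333  -0.1667  +0.1667  +0.0000  +0.1667]
  T[4,:] = [+0.2381  -0.2381  -0.2857  +0.0476  +0.0000]
|eigenvalues of T|: 0.8519, 0.5250, 0.5250, 0.1313, 0.0327.
spectral radius ρ = 0.8519; 0.8519 < 1 ⇒ converges.

yes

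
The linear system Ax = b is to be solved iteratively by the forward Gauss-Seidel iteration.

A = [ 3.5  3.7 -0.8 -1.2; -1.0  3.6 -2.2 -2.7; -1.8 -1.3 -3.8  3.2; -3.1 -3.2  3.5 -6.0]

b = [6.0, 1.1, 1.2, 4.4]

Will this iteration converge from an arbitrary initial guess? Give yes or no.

no

Write A = D+L+U with D = diag(3.5, 3.6, -3.8, -6).
T_GS = -(D+L)⁻¹U: row 0 first, T[0,1] = -(3.7)/(3.5) = -1.0571; later rows by forward substitution.
  T[0,:] = [+0.0000, -1.0571, +0.2286, +0.3429]
  T[1,:] = [+0.0000, -0.2937, +0.6746, +0.8452]
  T[2,:] = [+0.0000, +0.6012, -0.3391, +0.3905]
  T[3,:] = [+0.0000, +1.0535, -0.6757, -0.4001]
eigenvalue magnitudes: 1.3779, 0.6560, 0.3110, 0.0000.
ρ = 1.3779; 1.3779 > 1: divergent.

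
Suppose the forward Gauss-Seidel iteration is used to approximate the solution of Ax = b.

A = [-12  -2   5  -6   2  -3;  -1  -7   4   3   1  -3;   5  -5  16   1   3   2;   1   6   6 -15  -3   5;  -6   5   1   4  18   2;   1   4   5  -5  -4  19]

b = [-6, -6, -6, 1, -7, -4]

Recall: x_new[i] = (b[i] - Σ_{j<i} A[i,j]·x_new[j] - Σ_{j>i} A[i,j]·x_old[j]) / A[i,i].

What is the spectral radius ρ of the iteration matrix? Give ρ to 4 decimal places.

Split A = D + L + U, D = diag(-12, -7, 16, -15, 18, 19).
Gauss-Seidel: T = -(D+L)⁻¹U, row 0 first, T[0,4] = -(2)/(-12) = +0.1667; later rows by forward substitution.
  T[0,:] = [+0.0000  -0.1667  +0.4167  -0.5000  +0.1667  -0.2500]
  T[1,:] = [+0.0000  +0.0238  +0.5119  +0.5000  +0.1190  -0.3929]
  T[2,:] = [+0.0000  +0.0595  +0.0298  +0.2500  -0.2024  -0.1696]
  T[3,:] = [+0.0000  +0.0222  +0.2444  +0.2667  -0.2222  +0.0917]
  T[4,:] = [+0.0000  -0.0704  -0.0593  -0.3787  +0.0831  -0.0963]
  T[5,:] = [+0.0000  -0.0209  -0.0857  -0.1543  -0.0216  +0.1444]
moduli |λ_i(T)| = 0.6751, 0.2133, 0.2133, 0.1917, 0.0012, 0.0000.
ρ(T) = max|λ| = 0.6751; 0.6751 < 1, so it converges for any x₀.

0.6751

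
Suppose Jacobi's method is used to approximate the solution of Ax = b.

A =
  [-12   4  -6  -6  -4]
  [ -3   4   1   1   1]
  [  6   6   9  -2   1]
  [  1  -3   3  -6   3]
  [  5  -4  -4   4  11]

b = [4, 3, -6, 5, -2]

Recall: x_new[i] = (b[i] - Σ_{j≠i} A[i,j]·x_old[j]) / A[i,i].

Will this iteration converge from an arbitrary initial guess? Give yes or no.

A = D + L + U where D = diag(-12, 4, 9, -6, 11).
Jacobi T = -D⁻¹(L+U): T[1,4] = -(1)/(4) = -0.2500; T[1,1] = 0.
  T[0,:] = [+0.0000, +0.3333, -0.5000, -0.5000, -0.3333]
  T[1,:] = [+0.7500, +0.0000, -0.2500, -0.2500, -0.2500]
  T[2,:] = [-0.6667, -0.6667, +0.0000, +0.2222, -0.1111]
  T[3,:] = [+0.1667, -0.5000, +0.5000, +0.0000, +0.5000]
  T[4,:] = [-0.4545, +0.3636, +0.3636, -0.3636, +0.0000]
|roots of det(T-λI)|: 1.3064, 0.6225, 0.6225, 0.4562, 0.4562.
spectral radius ρ = 1.3064; 1.3064 > 1 ⇒ diverges.

no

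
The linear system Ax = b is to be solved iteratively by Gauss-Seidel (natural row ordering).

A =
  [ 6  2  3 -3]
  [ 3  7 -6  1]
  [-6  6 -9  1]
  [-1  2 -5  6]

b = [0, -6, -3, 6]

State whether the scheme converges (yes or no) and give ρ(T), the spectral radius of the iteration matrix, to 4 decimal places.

no, ρ = 1.1367

A = D + L + U where D = diag(6, 7, -9, 6).
GS T = -(D+L)⁻¹U: row 0 first, T[0,1] = -(2)/(6) = -0.3333; later rows by forward substitution.
  T[0,:] = [+0.0000 -0.3333 -0.5000 +0.5000]
  T[1,:] = [+0.0000 +0.1429 +1.0714 -0.3571]
  T[2,:] = [+0.0000 +0.3175 +1.0476 -0.4603]
  T[3,:] = [+0.0000 +0.1614 +0.4325 -0.1812]
|roots of det(T-λI)|: 1.1367, 0.1570, 0.0296, 0.0000.
ρ(T) = max|λ| = 1.1367; 1.1367 > 1, so it fails to converge.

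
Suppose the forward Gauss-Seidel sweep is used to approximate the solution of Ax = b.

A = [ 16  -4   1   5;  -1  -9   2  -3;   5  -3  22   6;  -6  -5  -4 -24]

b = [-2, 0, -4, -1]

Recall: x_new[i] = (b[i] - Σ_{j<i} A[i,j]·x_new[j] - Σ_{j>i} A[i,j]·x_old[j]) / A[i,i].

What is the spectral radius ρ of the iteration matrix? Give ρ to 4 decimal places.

Let D = diag(16, -9, 22, -24); L, U the strict triangles.
Gauss-Seidel: T = -(D+L)⁻¹U, row 0 first, T[0,2] = -(1)/(16) = -0.0625; later rows by forward substitution.
  T[0,:] = [+0.0000, +0.2500, -0.0625, -0.3125]
  T[1,:] = [+0.0000, -0.0278, +0.2292, -0.2986]
  T[2,:] = [+0.0000, -0.0606, +0.0455, -0.2424]
  T[3,:] = [+0.0000, -0.0466, -0.0397, +0.1807]
|roots of det(T-λI)|: 0.2761, 0.1171, 0.1171, 0.0000.
ρ(T) = max|λ| = 0.2761; 0.2761 < 1 ⇒ converges.

0.2761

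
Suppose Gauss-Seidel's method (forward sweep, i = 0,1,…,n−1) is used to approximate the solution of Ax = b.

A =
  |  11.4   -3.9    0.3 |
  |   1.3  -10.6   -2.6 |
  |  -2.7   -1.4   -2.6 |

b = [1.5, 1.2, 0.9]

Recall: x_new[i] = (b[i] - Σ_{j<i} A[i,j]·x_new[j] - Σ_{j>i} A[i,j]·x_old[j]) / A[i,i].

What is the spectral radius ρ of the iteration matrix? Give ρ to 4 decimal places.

Diagonal D = diag(11.4, -10.6, -2.6); L, U strict lower/upper.
GS T = -(D+L)⁻¹U: row 0 first, T[0,1] = -(-3.9)/(11.4) = +0.3421; later rows by forward substitution.
  T[0,:] = [+0.0000 +0.3421 -0.0263]
  T[1,:] = [+0.0000 +0.0420 -0.2485]
  T[2,:] = [+0.0000 -0.3779 +0.1611]
moduli |λ_i(T)| = 0.4137, 0.2106, 0.0000.
ρ(T) = max|λ| = 0.4137; 0.4137 < 1, so it converges for any x₀.

0.4137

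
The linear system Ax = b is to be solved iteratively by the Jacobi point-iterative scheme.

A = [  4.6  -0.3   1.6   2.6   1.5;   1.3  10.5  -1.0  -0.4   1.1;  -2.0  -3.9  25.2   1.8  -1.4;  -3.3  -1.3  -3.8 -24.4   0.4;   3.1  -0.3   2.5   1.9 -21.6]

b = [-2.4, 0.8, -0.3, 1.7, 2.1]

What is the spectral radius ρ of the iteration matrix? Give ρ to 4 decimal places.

0.2334

Write A = D+L+U with D = diag(4.6, 10.5, 25.2, -24.4, -21.6).
Jacobi T = -D⁻¹(L+U): T[2,4] = -(-1.4)/(25.2) = +0.0556; T[2,2] = 0.
  T[0,:] = [+0.0000 +0.0652 -0.3478 -0.5652 -0.3261]
  T[1,:] = [-0.1238 +0.0000 +0.0952 +0.0381 -0.1048]
  T[2,:] = [+0.0794 +0.1548 +0.0000 -0.0714 +0.0556]
  T[3,:] = [-0.1352 -0.0533 -0.1557 +0.0000 +0.0164]
  T[4,:] = [+0.1435 -0.0139 +0.1157 +0.0880 +0.0000]
moduli |λ_i(T)| = 0.2334, 0.1710, 0.1710, 0.1576, 0.1576.
ρ = 0.2334; 0.2334 < 1 ⇒ converges.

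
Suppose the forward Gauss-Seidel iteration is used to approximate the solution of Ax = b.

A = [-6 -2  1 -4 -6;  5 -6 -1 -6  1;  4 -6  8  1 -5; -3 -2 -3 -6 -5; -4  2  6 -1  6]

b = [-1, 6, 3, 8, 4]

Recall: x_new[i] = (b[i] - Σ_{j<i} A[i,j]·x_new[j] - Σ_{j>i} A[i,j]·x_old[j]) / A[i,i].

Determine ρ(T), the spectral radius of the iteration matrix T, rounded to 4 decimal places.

Write A = D+L+U with D = diag(-6, -6, 8, -6, 6).
Gauss-Seidel: T = -(D+L)⁻¹U, row 0 first, T[0,2] = -(1)/(-6) = +0.1667; later rows by forward substitution.
  T[0,:] = [+0.0000  -0.3333  +0.1667  -0.6667  -1.0000]
  T[1,:] = [+0.0000  -0.2778  -0.0278  -1.5556  -0.6667]
  T[2,:] = [+0.0000  -0.0417  -0.1042  -0.9583  +0.6250]
  T[3,:] = [+0.0000  +0.2801  -0.0220  +1.3310  -0.4236]
  T[4,:] = [+0.0000  -0.0413  +0.2209  +1.2542  -1.1400]
|eigenvalues of T|: 1.1916, 0.6342, 0.6342, 0.0081, 0.0000.
ρ = 1.1916; 1.1916 > 1 ⇒ diverges.

1.1916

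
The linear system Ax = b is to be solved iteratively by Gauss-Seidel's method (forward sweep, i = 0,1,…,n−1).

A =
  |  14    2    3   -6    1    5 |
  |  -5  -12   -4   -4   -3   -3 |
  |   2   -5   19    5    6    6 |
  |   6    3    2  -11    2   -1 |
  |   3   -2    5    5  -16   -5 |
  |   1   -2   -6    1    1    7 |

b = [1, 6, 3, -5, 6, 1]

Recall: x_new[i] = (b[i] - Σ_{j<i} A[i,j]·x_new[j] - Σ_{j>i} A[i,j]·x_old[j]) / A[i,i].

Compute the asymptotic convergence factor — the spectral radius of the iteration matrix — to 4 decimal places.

Let D = diag(14, -12, 19, -11, -16, 7); L, U the strict triangles.
Gauss-Seidel: T = -(D+L)⁻¹U, row 0 first, T[0,4] = -(1)/(14) = -0.0714; later rows by forward substitution.
  T[0,:] = [+0.0000  -0.1429  -0.2143  +0.4286  -0.0714  -0.3571]
  T[1,:] = [+0.0000  +0.0595  -0.2440  -0.5119  -0.2202  -0.1012]
  T[2,:] = [+0.0000  +0.0307  -0.0417  -0.4430  -0.3662  -0.3048]
  T[3,:] = [+0.0000  -0.0561  -0.1910  +0.0136  +0.0162  -0.3687]
  T[4,:] = [+0.0000  -0.0422  -0.0824  +0.0102  -0.0952  -0.5773]
  T[5,:] = [+0.0000  +0.0778  -0.0358  -0.5906  -0.3553  -0.1040]
eigenvalue magnitudes: 0.8431, 0.6771, 0.0582, 0.0582, 0.0526, 0.0000.
spectral radius ρ = 0.8431; 0.8431 < 1 ⇒ converges.

0.8431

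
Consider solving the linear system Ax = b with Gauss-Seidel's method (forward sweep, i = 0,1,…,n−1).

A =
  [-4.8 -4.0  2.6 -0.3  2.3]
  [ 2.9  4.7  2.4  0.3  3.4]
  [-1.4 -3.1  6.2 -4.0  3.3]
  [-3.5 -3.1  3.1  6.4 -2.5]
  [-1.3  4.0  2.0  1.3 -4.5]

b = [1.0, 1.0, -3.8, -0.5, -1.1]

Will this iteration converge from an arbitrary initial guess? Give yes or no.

Let D = diag(-4.8, 4.7, 6.2, 6.4, -4.5); L, U the strict triangles.
Gauss-Seidel: T = -(D+L)⁻¹U, row 0 first, T[0,3] = -(-0.3)/(-4.8) = -0.0625; later rows by forward substitution.
  T[0,:] = [+0.0000  -0.8333  +0.5417  -0.0625  +0.4792]
  T[1,:] = [+0.0000  +0.5142  -0.8449  -0.0253  -1.0191]
  T[2,:] = [+0.0000  +0.0689  -0.3001  +0.6184  -0.9336]
  T[3,:] = [+0.0000  -0.2401  +0.0324  -0.3460  +0.6113]
  T[4,:] = [+0.0000  +0.6591  -1.0315  +0.1705  -1.2826]
|λ(T)| sorted: 1.6581, 0.2904, 0.2904, 0.2215, 0.0000.
spectral radius ρ = 1.6581; 1.6581 > 1: divergent.

no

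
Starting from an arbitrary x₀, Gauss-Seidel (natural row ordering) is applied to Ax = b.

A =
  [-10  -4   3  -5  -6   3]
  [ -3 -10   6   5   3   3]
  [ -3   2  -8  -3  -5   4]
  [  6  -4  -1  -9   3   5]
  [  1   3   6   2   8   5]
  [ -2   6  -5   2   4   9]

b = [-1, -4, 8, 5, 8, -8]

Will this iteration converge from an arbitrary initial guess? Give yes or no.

Split A = D + L + U, D = diag(-10, -10, -8, -9, 8, 9).
T_GS = -(D+L)⁻¹U: row 0 first, T[0,4] = -(-6)/(-10) = -0.6000; later rows by forward substitution.
  T[0,:] = [+0.0000 -0.4000 +0.3000 -0.5000 -0.6000 +0.3000]
  T[1,:] = [+0.0000 +0.1200 +0.5100 +0.6500 +0.4800 +0.2100]
  T[2,:] = [+0.0000 +0.1800 +0.0150 -0.0250 -0.2800 +0.4400]
  T[3,:] = [+0.0000 -0.3400 -0.0283 -0.6194 -0.2489 +0.6133]
  T[4,:] = [+0.0000 -0.0450 -0.2329 -0.0076 +0.1672 -1.2246]
  T[5,:] = [+0.0000 +0.0267 -0.1552 -0.4173 -0.6279 +0.5791]
|λ(T)| sorted: 1.1588, 0.5850, 0.5850, 0.1060, 0.0991, 0.0000.
ρ(T) = max|λ| = 1.1588; 1.1588 > 1, so it fails to converge.

no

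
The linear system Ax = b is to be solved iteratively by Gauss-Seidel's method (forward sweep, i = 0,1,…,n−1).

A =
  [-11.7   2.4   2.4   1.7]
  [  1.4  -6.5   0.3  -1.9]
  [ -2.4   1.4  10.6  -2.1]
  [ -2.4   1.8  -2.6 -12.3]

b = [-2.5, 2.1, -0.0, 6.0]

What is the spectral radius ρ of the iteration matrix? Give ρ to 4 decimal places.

A = D + L + U where D = diag(-11.7, -6.5, 10.6, -12.3).
T_GS = -(D+L)⁻¹U: row 0 first, T[0,2] = -(2.4)/(-11.7) = +0.2051; later rows by forward substitution.
  T[0,:] = [+0.0000 +0.2051 +0.2051 +0.1453]
  T[1,:] = [+0.0000 +0.0442 +0.0903 -0.2610]
  T[2,:] = [+0.0000 +0.0406 +0.0345 +0.2655]
  T[3,:] = [+0.0000 -0.0421 -0.0341 -0.1227]
eigenvalue magnitudes: 0.1510, 0.0745, 0.0325, 0.0000.
spectral radius ρ = 0.1510; 0.1510 < 1: convergent.

0.1510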